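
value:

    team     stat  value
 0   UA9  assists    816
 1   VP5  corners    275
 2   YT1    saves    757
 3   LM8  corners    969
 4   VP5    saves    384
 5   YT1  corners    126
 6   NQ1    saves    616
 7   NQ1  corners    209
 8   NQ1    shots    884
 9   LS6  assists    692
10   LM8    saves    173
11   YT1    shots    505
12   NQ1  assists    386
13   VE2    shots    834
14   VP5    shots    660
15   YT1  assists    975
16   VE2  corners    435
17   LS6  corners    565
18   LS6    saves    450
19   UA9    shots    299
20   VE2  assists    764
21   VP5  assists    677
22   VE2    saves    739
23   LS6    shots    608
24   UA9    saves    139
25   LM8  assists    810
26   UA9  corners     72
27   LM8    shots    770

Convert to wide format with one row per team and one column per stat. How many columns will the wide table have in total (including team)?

1 column for team plus 4 distinct stat values → 5 columns.

5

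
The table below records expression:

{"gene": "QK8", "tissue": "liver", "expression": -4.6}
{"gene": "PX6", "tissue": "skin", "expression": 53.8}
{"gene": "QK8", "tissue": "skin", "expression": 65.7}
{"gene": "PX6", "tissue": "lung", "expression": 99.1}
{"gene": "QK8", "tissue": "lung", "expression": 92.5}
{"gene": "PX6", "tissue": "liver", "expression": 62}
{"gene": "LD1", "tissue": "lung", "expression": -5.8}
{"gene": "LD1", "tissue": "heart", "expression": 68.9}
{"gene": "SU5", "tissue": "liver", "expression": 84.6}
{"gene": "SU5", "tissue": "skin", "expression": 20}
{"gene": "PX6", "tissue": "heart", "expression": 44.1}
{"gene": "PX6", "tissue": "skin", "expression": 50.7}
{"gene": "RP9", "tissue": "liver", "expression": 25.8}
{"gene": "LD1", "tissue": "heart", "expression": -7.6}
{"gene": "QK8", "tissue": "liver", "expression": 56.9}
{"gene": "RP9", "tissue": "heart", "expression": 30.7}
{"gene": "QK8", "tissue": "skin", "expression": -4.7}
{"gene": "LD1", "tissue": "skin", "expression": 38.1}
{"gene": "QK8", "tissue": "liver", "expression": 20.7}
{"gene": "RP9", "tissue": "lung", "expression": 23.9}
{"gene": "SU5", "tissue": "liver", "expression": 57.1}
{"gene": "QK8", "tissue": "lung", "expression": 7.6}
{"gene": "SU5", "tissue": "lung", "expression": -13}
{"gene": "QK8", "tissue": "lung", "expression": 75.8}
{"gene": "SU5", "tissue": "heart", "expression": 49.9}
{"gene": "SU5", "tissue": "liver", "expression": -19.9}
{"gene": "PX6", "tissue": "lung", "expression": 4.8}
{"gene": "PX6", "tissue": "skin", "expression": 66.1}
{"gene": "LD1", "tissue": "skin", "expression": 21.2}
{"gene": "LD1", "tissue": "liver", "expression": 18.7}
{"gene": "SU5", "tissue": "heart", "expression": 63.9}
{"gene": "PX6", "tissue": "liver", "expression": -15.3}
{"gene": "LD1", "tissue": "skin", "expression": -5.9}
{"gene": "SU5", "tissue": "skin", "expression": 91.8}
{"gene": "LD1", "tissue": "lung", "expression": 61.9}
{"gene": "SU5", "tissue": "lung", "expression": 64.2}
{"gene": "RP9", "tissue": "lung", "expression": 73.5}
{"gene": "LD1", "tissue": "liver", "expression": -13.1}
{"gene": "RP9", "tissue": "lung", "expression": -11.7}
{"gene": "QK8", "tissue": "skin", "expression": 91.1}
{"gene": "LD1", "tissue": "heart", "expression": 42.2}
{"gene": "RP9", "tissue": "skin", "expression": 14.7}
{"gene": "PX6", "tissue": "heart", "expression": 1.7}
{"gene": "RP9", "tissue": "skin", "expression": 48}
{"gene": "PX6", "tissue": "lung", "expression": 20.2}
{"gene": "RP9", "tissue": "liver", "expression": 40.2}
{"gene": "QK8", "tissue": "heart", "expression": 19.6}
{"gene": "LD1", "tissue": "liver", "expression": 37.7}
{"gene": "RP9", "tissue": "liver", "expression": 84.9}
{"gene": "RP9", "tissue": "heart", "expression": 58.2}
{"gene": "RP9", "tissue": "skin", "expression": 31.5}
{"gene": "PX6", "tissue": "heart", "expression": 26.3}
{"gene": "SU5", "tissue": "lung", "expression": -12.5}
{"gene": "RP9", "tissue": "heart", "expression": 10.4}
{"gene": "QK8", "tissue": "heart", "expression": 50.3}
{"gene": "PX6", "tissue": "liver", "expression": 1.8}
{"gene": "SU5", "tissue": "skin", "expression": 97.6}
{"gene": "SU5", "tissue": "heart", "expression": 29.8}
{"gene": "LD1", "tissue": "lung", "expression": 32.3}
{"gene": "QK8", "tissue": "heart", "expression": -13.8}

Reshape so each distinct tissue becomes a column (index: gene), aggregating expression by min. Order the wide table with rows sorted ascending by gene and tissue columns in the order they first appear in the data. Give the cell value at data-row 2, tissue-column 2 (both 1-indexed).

50.7

With rows sorted ascending by gene, row 2 is gene=PX6. tissue columns in first-appearance order: liver, skin, lung, heart; column 2 is skin.
Long rows with gene=PX6, tissue=skin: min(53.8, 50.7, 66.1) = 50.7.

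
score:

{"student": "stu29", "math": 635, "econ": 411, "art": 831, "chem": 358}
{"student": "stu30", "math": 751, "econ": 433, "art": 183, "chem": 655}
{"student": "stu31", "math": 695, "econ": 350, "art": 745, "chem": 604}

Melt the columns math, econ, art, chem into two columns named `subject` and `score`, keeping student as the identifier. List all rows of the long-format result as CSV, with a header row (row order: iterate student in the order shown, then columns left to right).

student,subject,score
stu29,math,635
stu29,econ,411
stu29,art,831
stu29,chem,358
stu30,math,751
stu30,econ,433
stu30,art,183
stu30,chem,655
stu31,math,695
stu31,econ,350
stu31,art,745
stu31,chem,604

Each (student, column) pair becomes one row: 3 × 4 = 12 rows.
For example, (stu29, math) → score=635.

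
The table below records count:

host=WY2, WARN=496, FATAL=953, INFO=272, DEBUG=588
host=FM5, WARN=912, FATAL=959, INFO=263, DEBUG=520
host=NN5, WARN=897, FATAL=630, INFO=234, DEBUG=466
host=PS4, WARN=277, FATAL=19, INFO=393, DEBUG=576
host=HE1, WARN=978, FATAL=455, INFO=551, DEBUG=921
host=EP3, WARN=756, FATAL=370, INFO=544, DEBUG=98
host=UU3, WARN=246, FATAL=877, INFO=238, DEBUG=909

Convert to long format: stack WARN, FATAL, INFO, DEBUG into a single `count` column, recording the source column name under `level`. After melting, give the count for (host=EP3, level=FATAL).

Unpivoting turns each (host, wide-column) pair into one long row.
The wide cell at row EP3, column FATAL holds 370, so the long row (EP3, FATAL) has count=370.

370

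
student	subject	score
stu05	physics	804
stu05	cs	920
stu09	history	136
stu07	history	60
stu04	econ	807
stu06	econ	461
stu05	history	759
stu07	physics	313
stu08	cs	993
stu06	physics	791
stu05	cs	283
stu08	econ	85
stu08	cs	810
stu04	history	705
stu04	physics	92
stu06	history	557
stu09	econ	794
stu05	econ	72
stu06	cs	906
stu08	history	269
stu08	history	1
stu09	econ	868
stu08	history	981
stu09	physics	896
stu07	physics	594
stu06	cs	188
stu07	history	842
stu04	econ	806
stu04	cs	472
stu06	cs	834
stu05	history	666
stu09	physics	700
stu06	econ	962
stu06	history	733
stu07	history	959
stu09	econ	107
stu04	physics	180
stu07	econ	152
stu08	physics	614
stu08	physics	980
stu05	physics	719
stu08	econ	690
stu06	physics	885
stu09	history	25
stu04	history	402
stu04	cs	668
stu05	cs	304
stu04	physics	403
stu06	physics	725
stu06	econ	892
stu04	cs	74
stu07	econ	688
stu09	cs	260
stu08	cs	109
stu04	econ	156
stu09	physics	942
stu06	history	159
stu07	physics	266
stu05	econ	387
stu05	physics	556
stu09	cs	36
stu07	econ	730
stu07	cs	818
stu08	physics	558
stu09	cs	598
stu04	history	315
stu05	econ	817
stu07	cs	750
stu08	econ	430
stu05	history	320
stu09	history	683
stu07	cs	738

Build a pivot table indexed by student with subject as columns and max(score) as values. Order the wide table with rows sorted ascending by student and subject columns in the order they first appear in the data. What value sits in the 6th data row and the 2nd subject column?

598

With rows sorted ascending by student, row 6 is student=stu09. subject columns in first-appearance order: physics, cs, history, econ; column 2 is cs.
Long rows with student=stu09, subject=cs: max(260, 36, 598) = 598.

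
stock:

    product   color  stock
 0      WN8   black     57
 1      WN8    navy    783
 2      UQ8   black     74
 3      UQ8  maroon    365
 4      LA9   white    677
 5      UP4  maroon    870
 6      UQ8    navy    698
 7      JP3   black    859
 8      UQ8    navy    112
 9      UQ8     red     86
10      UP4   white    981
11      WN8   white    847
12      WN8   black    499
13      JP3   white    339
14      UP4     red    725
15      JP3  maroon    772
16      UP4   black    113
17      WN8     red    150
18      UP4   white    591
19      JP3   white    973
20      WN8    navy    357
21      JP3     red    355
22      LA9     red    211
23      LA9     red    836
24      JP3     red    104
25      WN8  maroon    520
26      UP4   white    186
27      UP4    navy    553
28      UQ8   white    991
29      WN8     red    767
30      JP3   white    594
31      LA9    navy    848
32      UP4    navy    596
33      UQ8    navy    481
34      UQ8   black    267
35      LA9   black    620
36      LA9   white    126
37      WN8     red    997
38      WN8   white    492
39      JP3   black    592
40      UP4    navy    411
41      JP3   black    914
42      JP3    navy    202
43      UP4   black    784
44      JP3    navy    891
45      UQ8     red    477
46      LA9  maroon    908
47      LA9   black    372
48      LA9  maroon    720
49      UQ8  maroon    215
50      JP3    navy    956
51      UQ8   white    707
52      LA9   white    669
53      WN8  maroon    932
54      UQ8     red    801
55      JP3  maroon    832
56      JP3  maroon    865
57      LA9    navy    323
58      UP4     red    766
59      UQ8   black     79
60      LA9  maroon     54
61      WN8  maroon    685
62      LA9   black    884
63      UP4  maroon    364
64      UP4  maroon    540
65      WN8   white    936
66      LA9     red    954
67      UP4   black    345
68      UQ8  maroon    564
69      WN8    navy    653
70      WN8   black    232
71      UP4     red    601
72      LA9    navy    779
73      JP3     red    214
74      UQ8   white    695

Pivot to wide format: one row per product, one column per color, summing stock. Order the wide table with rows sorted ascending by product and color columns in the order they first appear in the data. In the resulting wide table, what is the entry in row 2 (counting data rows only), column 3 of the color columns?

1682

With rows sorted ascending by product, row 2 is product=LA9. color columns in first-appearance order: black, navy, maroon, white, red; column 3 is maroon.
Long rows with product=LA9, color=maroon: 908 + 720 + 54 = 1682.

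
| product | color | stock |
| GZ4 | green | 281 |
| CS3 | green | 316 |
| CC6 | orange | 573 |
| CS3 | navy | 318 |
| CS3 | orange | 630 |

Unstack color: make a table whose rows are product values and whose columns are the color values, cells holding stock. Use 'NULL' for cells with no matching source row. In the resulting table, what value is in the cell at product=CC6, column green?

NULL

No long-format row has product=CC6 and color=green, so the cell is NULL.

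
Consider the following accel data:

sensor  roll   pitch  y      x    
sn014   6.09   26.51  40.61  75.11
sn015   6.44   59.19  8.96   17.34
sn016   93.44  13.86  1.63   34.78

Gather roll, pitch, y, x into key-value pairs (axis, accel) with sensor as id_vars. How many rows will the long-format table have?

3 sensor values × 4 melted columns = 12 rows.

12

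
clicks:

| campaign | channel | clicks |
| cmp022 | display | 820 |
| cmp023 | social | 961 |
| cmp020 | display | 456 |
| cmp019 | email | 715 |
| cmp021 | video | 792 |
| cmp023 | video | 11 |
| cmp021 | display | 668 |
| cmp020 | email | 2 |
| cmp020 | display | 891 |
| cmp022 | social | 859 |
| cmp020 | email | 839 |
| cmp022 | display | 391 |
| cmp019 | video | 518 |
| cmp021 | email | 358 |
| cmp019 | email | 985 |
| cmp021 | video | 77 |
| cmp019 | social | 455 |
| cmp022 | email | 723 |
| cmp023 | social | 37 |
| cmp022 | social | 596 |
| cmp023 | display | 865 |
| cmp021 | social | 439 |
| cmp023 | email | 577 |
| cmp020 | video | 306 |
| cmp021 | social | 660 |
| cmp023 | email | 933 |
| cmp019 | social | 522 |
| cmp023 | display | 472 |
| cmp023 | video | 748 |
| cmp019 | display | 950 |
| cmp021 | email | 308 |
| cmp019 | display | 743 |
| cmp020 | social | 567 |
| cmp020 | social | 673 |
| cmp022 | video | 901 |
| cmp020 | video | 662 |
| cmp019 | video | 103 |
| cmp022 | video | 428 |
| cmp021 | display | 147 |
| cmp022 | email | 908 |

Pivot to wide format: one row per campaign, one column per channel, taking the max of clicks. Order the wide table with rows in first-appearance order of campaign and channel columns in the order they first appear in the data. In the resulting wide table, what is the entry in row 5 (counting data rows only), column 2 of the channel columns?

660

With rows in first-appearance order of campaign, row 5 is campaign=cmp021. channel columns in first-appearance order: display, social, email, video; column 2 is social.
Long rows with campaign=cmp021, channel=social: max(439, 660) = 660.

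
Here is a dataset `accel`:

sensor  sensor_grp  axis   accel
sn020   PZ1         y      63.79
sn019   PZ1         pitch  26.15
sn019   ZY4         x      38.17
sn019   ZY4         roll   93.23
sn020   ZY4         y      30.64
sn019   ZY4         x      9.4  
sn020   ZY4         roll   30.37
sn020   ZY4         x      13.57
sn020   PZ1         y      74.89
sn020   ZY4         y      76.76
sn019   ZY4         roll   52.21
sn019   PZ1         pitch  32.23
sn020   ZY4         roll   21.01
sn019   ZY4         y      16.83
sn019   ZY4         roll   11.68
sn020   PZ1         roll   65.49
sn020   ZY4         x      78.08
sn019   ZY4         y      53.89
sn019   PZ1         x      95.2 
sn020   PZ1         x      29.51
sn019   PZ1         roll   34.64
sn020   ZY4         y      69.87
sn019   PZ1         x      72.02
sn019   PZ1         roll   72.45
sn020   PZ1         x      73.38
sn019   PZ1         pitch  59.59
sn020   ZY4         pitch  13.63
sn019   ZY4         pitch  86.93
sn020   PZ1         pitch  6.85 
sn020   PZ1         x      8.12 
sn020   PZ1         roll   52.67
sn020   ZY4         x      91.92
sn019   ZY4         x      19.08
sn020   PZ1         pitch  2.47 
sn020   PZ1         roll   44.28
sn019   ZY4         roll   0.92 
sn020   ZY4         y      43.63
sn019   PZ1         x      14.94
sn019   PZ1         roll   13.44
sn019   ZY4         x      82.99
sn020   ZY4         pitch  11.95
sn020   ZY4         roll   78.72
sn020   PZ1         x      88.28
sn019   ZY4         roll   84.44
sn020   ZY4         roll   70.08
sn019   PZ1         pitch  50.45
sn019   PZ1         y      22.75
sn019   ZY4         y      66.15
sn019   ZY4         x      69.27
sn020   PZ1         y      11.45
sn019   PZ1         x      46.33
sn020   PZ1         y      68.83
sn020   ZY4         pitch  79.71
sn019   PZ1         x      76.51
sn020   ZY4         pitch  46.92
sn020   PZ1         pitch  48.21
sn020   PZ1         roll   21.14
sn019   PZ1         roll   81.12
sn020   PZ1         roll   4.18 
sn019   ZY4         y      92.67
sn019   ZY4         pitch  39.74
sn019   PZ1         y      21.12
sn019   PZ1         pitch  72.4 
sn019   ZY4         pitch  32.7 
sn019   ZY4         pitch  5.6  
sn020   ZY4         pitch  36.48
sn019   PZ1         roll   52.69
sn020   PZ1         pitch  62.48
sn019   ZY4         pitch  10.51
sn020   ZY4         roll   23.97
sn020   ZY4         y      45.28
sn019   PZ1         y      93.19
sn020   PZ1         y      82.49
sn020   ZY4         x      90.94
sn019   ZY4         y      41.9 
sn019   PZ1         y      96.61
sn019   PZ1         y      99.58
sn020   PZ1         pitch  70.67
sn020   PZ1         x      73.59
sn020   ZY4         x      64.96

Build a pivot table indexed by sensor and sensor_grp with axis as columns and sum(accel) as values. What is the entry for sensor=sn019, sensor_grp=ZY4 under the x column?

218.91

Rows with sensor=sn019, sensor_grp=ZY4 and axis=x: accel values are 38.17, 9.4, 19.08, 82.99, 69.27.
38.17 + 9.4 + 19.08 + 82.99 + 69.27 = 218.91.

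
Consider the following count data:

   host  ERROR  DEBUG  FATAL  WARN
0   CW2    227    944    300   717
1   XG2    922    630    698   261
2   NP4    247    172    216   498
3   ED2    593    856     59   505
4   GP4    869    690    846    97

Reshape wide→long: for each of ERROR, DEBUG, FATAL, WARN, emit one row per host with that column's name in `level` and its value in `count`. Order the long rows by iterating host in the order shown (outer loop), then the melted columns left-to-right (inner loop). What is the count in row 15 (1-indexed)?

20 rows total (5 × 4). Row 15: index ⌊(15-1)/4⌋ = 3 into host → ED2; (15-1) mod 4 = 2 into the melted columns → FATAL.
So row 15 is (ED2, FATAL, 59); count = 59.

59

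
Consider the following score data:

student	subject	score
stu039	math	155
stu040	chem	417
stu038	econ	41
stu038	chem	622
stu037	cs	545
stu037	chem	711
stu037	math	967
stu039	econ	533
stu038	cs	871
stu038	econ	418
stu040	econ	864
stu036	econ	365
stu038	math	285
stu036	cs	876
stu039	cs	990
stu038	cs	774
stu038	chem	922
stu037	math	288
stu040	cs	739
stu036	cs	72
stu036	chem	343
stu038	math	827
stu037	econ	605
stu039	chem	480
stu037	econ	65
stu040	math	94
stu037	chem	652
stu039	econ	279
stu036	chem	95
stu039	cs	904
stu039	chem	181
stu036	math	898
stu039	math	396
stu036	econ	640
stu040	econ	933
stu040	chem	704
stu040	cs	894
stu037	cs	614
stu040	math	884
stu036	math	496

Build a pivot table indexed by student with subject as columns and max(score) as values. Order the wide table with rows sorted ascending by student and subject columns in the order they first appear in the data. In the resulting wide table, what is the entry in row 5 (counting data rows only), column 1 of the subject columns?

884

With rows sorted ascending by student, row 5 is student=stu040. subject columns in first-appearance order: math, chem, econ, cs; column 1 is math.
Long rows with student=stu040, subject=math: max(94, 884) = 884.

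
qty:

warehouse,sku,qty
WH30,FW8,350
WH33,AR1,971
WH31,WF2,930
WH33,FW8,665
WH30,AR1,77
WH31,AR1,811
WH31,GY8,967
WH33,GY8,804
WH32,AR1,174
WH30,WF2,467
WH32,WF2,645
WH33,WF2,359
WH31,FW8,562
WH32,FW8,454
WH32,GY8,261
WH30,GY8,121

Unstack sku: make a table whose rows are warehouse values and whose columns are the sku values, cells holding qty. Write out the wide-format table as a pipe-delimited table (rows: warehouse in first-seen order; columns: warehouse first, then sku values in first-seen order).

Columns: warehouse plus the 4 distinct sku values (FW8, AR1, WF2, GY8).
For example, row WH30 column FW8 takes qty=350 from the long row (WH30, FW8).

| warehouse | FW8 | AR1 | WF2 | GY8 |
| WH30 | 350 | 77 | 467 | 121 |
| WH33 | 665 | 971 | 359 | 804 |
| WH31 | 562 | 811 | 930 | 967 |
| WH32 | 454 | 174 | 645 | 261 |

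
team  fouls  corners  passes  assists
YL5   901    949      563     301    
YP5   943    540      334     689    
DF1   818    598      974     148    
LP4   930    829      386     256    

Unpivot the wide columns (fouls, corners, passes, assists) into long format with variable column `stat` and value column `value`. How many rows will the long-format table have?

16

4 team values × 4 melted columns = 16 rows.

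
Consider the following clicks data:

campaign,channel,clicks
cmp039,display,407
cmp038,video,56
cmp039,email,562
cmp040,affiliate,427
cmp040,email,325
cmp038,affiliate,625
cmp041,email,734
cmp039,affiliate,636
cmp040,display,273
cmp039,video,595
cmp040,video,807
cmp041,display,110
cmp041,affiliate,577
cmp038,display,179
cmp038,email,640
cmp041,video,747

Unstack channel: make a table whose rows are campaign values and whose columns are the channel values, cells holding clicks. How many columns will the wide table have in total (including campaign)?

5

1 column for campaign plus 4 distinct channel values → 5 columns.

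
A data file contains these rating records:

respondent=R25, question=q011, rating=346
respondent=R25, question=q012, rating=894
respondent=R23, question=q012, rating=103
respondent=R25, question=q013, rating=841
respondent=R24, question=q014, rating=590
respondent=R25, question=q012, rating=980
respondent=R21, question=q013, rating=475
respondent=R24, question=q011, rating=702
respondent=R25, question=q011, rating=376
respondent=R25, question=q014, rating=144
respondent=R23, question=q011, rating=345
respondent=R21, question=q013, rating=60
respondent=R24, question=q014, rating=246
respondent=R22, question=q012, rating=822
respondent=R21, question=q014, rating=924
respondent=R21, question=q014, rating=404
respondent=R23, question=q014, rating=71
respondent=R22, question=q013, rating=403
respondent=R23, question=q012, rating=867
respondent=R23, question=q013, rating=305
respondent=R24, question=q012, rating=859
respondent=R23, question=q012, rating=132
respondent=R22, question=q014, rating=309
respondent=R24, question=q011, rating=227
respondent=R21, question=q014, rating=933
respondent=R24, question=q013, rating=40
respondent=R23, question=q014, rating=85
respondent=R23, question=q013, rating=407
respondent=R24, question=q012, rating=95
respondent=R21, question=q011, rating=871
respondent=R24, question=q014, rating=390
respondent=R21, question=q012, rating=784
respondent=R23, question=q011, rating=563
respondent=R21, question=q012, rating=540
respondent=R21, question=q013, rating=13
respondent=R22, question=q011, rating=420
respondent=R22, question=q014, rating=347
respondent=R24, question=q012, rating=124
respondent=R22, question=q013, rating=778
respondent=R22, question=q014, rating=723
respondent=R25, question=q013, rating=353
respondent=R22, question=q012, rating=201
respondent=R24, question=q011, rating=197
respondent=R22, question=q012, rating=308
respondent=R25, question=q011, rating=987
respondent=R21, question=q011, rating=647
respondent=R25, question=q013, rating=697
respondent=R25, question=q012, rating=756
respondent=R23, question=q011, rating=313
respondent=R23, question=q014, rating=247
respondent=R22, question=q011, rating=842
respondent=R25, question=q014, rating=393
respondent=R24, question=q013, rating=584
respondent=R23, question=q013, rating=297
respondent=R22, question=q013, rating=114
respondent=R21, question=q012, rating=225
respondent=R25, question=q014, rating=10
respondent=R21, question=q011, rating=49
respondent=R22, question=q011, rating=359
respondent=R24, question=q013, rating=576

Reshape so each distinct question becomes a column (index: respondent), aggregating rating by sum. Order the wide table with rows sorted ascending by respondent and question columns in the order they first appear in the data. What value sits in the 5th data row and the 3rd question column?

With rows sorted ascending by respondent, row 5 is respondent=R25. question columns in first-appearance order: q011, q012, q013, q014; column 3 is q013.
Long rows with respondent=R25, question=q013: 841 + 353 + 697 = 1891.

1891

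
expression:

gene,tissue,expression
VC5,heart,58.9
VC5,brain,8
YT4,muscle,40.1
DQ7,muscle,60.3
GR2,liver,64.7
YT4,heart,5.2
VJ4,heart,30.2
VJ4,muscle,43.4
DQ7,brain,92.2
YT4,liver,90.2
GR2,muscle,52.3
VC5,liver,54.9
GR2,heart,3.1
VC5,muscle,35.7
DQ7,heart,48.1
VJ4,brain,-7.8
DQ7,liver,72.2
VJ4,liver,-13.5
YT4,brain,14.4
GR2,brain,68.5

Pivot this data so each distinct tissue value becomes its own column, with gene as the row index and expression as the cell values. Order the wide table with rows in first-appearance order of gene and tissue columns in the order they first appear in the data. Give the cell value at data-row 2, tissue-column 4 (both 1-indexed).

With rows in first-appearance order of gene, row 2 is gene=YT4. tissue columns in first-appearance order: heart, brain, muscle, liver; column 4 is liver.
Long rows with gene=YT4, tissue=liver: expression = 90.2.

90.2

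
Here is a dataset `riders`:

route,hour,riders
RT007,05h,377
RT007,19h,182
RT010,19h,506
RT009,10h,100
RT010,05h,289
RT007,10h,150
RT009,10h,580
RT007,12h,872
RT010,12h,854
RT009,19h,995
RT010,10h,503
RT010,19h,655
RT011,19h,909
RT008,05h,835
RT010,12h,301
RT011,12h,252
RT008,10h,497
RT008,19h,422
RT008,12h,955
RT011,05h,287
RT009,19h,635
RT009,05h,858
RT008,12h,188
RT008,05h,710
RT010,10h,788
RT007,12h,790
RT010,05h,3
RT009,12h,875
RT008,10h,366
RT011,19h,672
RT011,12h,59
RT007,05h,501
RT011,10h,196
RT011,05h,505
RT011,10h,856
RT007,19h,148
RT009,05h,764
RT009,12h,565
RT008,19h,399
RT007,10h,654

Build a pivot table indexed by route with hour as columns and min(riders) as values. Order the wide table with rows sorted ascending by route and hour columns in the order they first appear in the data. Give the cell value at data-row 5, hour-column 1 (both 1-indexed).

With rows sorted ascending by route, row 5 is route=RT011. hour columns in first-appearance order: 05h, 19h, 10h, 12h; column 1 is 05h.
Long rows with route=RT011, hour=05h: min(287, 505) = 287.

287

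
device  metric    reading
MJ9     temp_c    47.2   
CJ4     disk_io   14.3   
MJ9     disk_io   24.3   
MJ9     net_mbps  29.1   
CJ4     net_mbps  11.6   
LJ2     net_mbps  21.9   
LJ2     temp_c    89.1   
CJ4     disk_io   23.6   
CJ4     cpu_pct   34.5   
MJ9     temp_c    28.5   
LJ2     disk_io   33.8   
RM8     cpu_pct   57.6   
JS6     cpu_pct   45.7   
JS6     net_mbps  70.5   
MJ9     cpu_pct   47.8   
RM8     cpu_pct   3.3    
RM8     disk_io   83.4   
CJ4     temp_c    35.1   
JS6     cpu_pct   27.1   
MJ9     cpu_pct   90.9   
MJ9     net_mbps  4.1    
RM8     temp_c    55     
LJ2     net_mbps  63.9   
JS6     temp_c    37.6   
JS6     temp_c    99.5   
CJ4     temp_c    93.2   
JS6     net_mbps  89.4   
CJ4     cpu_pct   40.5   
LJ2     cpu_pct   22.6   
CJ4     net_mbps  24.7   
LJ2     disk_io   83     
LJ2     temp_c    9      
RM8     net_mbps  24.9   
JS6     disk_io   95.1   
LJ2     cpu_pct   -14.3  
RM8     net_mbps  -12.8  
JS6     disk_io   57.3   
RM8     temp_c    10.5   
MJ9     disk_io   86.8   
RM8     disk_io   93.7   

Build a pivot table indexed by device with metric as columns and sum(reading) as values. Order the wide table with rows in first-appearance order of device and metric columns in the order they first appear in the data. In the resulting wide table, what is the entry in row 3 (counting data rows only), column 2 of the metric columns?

116.8

With rows in first-appearance order of device, row 3 is device=LJ2. metric columns in first-appearance order: temp_c, disk_io, net_mbps, cpu_pct; column 2 is disk_io.
Long rows with device=LJ2, metric=disk_io: 33.8 + 83 = 116.8.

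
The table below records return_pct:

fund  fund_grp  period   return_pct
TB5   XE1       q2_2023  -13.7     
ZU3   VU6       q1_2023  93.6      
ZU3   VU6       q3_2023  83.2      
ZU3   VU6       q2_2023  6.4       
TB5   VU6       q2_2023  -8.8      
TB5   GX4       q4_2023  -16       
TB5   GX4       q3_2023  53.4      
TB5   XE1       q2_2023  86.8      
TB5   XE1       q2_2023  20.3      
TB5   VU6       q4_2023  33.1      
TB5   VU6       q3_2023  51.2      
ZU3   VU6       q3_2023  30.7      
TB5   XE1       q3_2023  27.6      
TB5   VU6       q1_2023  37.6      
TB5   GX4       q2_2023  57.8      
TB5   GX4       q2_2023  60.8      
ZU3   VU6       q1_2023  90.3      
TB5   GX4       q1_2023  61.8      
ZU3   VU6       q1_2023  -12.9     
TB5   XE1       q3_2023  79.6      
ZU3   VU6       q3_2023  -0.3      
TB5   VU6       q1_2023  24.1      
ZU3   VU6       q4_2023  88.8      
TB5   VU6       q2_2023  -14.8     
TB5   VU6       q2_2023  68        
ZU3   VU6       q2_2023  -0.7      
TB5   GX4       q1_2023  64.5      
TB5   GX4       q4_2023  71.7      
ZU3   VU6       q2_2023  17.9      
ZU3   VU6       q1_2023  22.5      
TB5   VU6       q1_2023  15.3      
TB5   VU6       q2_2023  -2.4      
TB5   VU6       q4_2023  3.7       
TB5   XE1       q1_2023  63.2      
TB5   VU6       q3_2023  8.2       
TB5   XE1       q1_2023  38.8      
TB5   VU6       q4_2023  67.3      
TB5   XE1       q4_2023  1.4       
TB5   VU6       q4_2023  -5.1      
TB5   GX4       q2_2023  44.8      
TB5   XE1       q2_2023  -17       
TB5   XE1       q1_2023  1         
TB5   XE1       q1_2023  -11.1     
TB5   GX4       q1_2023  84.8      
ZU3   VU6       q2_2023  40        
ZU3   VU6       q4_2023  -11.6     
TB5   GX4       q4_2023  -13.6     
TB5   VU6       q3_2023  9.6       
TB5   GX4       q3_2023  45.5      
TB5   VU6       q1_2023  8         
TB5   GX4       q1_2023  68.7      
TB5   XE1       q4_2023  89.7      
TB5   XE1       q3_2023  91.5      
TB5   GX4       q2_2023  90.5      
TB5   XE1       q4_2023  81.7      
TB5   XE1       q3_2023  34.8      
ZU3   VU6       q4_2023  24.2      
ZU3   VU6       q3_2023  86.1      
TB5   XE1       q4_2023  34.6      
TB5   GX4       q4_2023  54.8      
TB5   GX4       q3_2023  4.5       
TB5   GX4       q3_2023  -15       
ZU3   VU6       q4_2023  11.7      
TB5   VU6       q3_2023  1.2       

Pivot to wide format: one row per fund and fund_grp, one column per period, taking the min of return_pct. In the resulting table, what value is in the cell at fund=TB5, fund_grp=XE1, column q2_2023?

-17

Rows with fund=TB5, fund_grp=XE1 and period=q2_2023: return_pct values are -13.7, 86.8, 20.3, -17.
min(-13.7, 86.8, 20.3, -17) = -17.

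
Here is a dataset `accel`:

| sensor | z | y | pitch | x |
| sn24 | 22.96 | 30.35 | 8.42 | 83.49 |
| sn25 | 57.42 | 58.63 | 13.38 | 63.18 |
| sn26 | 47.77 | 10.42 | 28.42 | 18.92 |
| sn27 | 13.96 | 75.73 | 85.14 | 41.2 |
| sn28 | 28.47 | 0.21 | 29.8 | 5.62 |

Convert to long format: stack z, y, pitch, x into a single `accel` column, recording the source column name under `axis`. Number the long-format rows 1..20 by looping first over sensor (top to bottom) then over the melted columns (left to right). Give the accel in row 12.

18.92

20 rows total (5 × 4). Row 12: index ⌊(12-1)/4⌋ = 2 into sensor → sn26; (12-1) mod 4 = 3 into the melted columns → x.
So row 12 is (sn26, x, 18.92); accel = 18.92.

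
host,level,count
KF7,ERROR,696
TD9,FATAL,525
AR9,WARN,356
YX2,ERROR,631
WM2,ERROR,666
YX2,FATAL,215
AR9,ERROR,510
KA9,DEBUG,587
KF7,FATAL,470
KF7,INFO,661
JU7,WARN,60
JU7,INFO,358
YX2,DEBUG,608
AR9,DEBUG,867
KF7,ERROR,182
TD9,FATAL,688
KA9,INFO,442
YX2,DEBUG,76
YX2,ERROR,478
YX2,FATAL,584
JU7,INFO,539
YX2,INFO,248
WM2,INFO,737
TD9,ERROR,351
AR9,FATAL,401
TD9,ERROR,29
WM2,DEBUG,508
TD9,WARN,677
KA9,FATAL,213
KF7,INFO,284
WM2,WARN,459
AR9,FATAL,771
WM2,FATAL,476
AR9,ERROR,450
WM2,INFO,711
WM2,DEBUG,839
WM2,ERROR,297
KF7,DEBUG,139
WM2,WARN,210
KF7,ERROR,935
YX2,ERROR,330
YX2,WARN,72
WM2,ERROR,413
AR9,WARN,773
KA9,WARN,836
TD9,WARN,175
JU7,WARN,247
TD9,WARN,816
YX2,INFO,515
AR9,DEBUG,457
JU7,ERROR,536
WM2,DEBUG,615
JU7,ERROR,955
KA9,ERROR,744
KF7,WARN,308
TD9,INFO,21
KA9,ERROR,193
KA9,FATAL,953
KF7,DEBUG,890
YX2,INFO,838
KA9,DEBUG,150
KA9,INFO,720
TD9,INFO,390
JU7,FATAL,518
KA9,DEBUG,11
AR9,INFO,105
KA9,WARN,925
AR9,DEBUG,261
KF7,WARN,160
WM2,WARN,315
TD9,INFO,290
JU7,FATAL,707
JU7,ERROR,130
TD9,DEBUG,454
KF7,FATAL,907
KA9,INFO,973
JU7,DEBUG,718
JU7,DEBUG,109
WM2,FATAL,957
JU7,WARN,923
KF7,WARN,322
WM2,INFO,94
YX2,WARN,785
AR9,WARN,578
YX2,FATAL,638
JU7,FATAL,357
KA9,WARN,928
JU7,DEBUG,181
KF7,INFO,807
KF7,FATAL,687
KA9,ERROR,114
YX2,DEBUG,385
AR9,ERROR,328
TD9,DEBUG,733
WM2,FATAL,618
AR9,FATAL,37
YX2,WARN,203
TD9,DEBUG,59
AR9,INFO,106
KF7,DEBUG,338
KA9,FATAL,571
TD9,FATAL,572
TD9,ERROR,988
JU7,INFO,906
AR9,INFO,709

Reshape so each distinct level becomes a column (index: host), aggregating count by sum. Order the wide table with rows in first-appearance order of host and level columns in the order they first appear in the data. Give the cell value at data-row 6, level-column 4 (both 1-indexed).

With rows in first-appearance order of host, row 6 is host=KA9. level columns in first-appearance order: ERROR, FATAL, WARN, DEBUG, INFO; column 4 is DEBUG.
Long rows with host=KA9, level=DEBUG: 587 + 150 + 11 = 748.

748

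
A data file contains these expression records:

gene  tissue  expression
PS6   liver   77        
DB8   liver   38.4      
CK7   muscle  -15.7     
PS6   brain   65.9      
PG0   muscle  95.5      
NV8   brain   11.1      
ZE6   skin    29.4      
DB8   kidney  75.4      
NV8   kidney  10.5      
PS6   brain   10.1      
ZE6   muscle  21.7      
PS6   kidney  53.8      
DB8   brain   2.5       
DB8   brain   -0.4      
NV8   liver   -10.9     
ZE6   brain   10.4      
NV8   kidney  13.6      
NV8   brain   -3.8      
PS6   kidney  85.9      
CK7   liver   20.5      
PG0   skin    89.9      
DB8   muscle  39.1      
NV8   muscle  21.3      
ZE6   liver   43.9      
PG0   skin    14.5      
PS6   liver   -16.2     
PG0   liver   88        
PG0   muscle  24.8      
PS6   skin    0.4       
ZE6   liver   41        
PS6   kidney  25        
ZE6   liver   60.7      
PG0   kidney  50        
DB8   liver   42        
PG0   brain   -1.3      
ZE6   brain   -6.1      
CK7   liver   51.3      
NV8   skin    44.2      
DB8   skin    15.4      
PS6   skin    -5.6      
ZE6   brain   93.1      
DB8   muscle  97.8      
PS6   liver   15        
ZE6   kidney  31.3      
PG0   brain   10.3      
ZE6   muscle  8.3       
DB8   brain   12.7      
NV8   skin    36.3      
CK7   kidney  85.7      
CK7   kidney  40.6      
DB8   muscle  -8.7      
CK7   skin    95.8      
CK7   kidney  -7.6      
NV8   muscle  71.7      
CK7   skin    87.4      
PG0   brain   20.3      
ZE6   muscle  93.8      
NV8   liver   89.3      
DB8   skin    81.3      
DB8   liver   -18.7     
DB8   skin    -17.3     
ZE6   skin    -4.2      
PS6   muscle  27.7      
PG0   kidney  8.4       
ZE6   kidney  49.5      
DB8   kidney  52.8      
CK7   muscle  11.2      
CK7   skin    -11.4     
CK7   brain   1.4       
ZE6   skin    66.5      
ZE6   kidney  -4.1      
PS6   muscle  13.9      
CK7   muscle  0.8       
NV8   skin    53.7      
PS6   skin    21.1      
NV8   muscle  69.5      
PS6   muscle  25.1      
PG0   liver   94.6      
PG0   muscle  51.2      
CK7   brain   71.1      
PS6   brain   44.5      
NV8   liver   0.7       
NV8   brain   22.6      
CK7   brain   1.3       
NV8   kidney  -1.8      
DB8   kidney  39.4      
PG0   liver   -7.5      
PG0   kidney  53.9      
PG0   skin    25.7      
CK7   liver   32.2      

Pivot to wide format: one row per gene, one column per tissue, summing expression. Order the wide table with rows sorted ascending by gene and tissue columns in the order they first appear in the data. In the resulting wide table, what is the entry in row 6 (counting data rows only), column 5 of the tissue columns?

76.7

With rows sorted ascending by gene, row 6 is gene=ZE6. tissue columns in first-appearance order: liver, muscle, brain, skin, kidney; column 5 is kidney.
Long rows with gene=ZE6, tissue=kidney: 31.3 + 49.5 + -4.1 = 76.7.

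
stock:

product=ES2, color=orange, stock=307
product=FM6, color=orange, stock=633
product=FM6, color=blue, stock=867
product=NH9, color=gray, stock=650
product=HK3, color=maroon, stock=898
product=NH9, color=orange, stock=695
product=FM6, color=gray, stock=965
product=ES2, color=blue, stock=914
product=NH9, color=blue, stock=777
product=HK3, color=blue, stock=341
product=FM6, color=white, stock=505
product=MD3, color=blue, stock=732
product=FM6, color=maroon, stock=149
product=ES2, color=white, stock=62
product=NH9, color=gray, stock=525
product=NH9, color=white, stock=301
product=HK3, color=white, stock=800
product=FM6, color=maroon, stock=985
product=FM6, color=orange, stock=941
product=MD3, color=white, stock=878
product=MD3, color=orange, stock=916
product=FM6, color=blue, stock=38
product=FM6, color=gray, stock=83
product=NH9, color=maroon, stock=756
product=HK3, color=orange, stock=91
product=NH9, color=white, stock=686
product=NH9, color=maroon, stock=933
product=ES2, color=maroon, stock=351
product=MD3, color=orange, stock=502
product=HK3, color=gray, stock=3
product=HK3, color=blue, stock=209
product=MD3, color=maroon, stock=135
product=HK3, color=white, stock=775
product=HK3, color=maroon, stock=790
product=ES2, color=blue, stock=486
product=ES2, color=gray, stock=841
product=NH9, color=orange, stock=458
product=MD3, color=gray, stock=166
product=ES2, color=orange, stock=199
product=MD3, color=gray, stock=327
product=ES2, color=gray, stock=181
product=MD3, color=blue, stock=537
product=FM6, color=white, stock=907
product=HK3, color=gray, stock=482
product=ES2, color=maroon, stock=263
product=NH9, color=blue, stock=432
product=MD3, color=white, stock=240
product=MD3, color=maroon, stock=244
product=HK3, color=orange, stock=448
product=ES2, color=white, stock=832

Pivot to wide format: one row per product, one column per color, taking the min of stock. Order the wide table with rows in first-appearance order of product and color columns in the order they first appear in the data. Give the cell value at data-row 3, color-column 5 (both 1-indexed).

301

With rows in first-appearance order of product, row 3 is product=NH9. color columns in first-appearance order: orange, blue, gray, maroon, white; column 5 is white.
Long rows with product=NH9, color=white: min(301, 686) = 301.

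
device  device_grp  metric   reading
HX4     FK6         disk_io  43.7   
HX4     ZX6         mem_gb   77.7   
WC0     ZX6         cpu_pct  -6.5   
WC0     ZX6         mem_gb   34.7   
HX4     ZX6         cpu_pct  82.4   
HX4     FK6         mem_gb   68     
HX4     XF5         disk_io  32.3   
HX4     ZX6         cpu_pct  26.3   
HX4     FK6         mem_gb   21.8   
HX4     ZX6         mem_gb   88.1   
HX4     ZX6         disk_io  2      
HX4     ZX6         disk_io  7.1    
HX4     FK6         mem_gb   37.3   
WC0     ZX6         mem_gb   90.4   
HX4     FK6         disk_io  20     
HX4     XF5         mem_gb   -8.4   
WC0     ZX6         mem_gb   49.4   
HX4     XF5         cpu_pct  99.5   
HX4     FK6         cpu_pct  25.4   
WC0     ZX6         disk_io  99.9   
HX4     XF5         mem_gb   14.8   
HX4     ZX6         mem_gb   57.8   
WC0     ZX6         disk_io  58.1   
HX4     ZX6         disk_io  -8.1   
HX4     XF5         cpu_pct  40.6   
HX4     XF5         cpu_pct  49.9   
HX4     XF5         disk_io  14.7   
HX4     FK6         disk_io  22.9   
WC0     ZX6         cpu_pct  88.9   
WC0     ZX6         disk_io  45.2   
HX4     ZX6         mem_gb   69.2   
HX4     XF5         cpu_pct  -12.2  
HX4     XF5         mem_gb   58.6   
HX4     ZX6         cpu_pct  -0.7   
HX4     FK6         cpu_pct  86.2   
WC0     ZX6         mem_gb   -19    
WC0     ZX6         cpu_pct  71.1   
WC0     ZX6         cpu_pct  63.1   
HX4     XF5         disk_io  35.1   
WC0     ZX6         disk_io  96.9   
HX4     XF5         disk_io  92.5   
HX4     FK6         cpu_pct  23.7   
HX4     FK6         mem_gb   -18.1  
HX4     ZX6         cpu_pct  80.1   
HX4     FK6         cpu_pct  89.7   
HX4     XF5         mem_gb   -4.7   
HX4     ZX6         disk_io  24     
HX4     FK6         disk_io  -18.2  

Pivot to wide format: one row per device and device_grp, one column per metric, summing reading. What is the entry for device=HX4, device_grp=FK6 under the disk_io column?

Rows with device=HX4, device_grp=FK6 and metric=disk_io: reading values are 43.7, 20, 22.9, -18.2.
43.7 + 20 + 22.9 + -18.2 = 68.4.

68.4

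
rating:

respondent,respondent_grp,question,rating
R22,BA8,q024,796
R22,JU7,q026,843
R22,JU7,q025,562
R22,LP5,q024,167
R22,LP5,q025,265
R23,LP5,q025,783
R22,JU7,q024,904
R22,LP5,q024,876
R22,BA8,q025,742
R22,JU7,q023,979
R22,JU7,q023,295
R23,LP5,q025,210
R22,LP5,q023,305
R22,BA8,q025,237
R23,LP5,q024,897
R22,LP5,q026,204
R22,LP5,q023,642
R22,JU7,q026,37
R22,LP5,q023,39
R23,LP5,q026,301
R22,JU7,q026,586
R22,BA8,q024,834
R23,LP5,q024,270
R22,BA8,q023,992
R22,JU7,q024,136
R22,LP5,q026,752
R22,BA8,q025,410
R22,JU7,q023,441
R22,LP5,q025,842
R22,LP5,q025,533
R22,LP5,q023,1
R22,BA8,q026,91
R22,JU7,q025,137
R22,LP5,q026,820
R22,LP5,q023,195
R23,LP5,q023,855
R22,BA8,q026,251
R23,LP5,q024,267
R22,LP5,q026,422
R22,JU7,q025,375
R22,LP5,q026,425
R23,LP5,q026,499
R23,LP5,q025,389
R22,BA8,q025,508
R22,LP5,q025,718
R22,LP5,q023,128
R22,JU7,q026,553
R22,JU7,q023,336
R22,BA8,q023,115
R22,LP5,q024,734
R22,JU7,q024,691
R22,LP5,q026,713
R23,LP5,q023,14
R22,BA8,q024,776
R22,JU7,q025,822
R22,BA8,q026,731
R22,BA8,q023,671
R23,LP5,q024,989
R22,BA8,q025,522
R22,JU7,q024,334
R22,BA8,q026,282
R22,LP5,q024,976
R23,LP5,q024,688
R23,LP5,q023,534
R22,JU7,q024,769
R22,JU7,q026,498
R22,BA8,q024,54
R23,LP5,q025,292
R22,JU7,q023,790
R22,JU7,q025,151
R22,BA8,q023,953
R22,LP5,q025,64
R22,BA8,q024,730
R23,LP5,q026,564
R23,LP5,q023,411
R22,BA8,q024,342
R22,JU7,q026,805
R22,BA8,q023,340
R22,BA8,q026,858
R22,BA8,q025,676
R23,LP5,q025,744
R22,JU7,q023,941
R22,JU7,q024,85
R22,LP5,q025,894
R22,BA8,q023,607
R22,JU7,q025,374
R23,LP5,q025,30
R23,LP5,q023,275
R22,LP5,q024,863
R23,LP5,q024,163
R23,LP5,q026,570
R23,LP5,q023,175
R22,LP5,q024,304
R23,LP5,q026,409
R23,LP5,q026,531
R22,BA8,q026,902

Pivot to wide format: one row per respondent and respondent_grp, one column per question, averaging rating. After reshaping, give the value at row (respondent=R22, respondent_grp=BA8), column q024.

588.67

Rows with respondent=R22, respondent_grp=BA8 and question=q024: rating values are 796, 834, 776, 54, 730, 342.
(796 + 834 + 776 + 54 + 730 + 342) / 6 = 588.67.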